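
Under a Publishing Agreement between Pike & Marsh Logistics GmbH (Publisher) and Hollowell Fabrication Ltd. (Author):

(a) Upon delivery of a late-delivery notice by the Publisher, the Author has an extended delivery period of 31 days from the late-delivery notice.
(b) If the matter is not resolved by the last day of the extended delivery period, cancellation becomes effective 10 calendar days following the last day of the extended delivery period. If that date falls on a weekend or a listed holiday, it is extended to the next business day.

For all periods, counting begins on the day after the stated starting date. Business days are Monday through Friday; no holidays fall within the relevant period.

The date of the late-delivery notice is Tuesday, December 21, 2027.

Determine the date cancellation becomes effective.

Adding 31 calendar days to December 21, 2027 gives January 21, 2028, which is the last day of the extended delivery period.
The date cancellation becomes effective: January 21, 2028 + 10 days = January 31, 2028. January 31, 2028 is a Monday, so no roll-forward applies.

January 31, 2028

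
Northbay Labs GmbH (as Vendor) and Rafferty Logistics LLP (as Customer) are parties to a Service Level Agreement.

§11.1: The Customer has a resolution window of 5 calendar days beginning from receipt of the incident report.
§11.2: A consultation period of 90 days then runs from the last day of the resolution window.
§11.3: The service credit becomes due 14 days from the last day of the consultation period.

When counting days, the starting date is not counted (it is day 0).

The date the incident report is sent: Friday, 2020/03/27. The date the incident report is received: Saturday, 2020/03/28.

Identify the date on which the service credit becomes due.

2020/07/15

The last day of the resolution window: 5 calendar days after 2020/03/28 is 2020/04/02.
Adding 90 calendar days to 2020/04/02 gives 2020/07/01, which is the last day of the consultation period.
The date on which the service credit becomes due: 2020/07/01 + 14 days = 2020/07/15.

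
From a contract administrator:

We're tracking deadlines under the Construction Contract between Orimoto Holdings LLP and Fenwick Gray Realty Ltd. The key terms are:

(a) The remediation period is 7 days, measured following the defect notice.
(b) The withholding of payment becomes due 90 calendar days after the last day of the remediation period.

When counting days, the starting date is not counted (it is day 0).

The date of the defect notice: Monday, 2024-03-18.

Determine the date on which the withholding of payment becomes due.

2024-06-23

The last day of the remediation period: 7 calendar days after 2024-03-18 is 2024-03-25.
The date on which the withholding of payment becomes due: 90 calendar days after 2024-03-25 is 2024-06-23.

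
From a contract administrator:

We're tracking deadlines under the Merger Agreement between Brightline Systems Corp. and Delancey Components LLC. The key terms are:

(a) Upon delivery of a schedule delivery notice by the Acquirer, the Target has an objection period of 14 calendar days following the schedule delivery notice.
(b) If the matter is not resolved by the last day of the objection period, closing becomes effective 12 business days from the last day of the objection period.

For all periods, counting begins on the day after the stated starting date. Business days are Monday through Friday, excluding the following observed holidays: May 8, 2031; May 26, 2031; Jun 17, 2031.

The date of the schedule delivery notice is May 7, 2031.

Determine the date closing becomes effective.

The last day of the objection period: 14 calendar days after May 7, 2031 is May 21, 2031.
The date closing becomes effective: counting 12 business days from Wednesday, May 21, 2031 (May 22, May 23, May 27, May 28, …, Jun 5, Jun 6, Jun 9, skipping weekends and the listed holiday on May 26) reaches Monday, Jun 9, 2031.

Jun 9, 2031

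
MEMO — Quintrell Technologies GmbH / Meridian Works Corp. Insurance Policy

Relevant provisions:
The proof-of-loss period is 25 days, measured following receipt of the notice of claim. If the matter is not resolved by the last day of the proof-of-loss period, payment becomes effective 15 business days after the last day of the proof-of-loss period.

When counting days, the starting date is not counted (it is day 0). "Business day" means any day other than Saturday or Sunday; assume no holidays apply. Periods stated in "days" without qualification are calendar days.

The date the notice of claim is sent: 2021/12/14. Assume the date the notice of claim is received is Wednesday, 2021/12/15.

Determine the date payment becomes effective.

Adding 25 calendar days to 2021/12/15 gives 2022/01/09, which is the last day of the proof-of-loss period.
From Sunday, 2022/01/09, 15 business days (Jan 10, Jan 11, Jan 12, Jan 13, …, Jan 26, Jan 27, Jan 28, skipping weekends) brings us to Friday, 2022/01/28, which is the date payment becomes effective.

2022/01/28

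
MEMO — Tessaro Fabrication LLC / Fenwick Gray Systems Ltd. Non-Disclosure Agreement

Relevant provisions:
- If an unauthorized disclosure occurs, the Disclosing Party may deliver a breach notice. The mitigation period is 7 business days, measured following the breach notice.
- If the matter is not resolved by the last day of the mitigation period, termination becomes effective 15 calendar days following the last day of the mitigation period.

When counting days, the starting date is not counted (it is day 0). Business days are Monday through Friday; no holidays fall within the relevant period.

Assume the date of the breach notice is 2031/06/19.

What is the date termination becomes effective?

The last day of the mitigation period: 7 business days after Thursday, 2031/06/19, skipping weekends — Jun 20, Jun 23, Jun 24, Jun 25, Jun 26, Jun 27, Jun 30 — lands on Monday, 2031/06/30.
The date termination becomes effective: 2031/06/30 + 15 days = 2031/07/15.

2031/07/15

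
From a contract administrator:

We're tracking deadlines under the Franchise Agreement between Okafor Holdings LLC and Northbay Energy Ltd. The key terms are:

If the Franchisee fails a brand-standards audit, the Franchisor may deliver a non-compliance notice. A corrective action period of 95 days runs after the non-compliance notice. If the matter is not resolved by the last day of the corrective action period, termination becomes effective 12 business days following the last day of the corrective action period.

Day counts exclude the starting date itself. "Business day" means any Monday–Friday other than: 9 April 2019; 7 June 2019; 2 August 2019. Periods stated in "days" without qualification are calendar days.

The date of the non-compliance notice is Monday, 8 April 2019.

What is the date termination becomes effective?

Adding 95 calendar days to 8 April 2019 gives 12 July 2019, which is the last day of the corrective action period.
The date termination becomes effective: 12 business days after Friday, 12 July 2019, skipping weekends — Jul 15, Jul 16, Jul 17, Jul 18, …, Jul 26, Jul 29, Jul 30 — lands on Tuesday, 30 July 2019.

30 July 2019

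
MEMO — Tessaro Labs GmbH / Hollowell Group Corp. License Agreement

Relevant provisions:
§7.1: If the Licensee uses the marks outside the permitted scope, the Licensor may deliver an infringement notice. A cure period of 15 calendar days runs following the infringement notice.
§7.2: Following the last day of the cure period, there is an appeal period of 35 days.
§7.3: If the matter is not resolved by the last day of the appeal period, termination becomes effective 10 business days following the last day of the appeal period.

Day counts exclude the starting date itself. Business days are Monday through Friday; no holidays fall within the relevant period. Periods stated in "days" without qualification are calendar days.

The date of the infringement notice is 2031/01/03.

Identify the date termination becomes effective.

The last day of the cure period: 15 calendar days after 2031/01/03 is 2031/01/18.
The last day of the appeal period: 35 calendar days after 2031/01/18 is 2031/02/22.
From Saturday, 2031/02/22, 10 business days (Feb 24, Feb 25, Feb 26, Feb 27, Feb 28, Mar 3, Mar 4, Mar 5, Mar 6, Mar 7, skipping weekends) brings us to Friday, 2031/03/07, which is the date termination becomes effective.

2031/03/07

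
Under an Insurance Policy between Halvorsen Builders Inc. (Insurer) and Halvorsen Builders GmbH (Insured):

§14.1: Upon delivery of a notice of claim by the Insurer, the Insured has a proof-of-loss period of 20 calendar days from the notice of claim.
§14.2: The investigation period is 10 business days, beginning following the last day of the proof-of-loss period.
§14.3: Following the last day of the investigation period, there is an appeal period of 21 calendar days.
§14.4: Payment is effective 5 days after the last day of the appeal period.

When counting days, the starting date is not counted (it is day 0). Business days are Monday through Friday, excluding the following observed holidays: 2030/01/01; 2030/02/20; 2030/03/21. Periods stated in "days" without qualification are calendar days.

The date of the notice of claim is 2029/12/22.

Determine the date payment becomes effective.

2030/02/20

The last day of the proof-of-loss period: 20 calendar days after 2029/12/22 is 2030/01/11.
The last day of the investigation period: counting 10 business days from Friday, 2030/01/11 (Jan 14, Jan 15, Jan 16, Jan 17, Jan 18, Jan 21, Jan 22, Jan 23, Jan 24, Jan 25, skipping weekends) reaches Friday, 2030/01/25.
The last day of the appeal period: 2030/01/25 + 21 days = 2030/02/15.
The date payment becomes effective: 5 calendar days after 2030/02/15 is 2030/02/20.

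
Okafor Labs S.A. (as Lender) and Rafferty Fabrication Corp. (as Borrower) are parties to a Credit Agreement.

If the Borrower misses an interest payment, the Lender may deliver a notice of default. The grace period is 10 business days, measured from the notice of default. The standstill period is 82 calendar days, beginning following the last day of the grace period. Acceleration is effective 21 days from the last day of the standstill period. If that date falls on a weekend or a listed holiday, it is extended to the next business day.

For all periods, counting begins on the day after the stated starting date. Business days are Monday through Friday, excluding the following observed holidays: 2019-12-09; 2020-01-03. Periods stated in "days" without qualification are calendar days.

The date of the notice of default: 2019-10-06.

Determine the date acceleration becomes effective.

2020-01-29

The last day of the grace period: 10 business days after Sunday, 2019-10-06, skipping weekends — Oct 7, Oct 8, Oct 9, Oct 10, Oct 11, Oct 14, Oct 15, Oct 16, Oct 17, Oct 18 — lands on Friday, 2019-10-18.
The last day of the standstill period: 82 calendar days after 2019-10-18 is 2020-01-08.
The date acceleration becomes effective: 2020-01-08 + 21 days = 2020-01-29. 2020-01-29 is a Wednesday and is not a listed holiday, so no roll-forward applies.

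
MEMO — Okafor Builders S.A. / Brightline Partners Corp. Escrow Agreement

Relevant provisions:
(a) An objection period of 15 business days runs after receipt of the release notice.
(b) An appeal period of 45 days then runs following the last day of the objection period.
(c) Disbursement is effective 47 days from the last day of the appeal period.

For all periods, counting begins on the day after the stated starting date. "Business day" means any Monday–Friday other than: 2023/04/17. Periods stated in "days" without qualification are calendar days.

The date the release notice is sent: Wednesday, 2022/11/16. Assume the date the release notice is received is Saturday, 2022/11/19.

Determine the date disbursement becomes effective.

The last day of the objection period: 15 business days after Saturday, 2022/11/19, skipping weekends — Nov 21, Nov 22, Nov 23, Nov 24, …, Dec 7, Dec 8, Dec 9 — lands on Friday, 2022/12/09.
The last day of the appeal period: 2022/12/09 + 45 days = 2023/01/23.
Adding 47 calendar days to 2023/01/23 gives 2023/03/11, which is the date disbursement becomes effective.

2023/03/11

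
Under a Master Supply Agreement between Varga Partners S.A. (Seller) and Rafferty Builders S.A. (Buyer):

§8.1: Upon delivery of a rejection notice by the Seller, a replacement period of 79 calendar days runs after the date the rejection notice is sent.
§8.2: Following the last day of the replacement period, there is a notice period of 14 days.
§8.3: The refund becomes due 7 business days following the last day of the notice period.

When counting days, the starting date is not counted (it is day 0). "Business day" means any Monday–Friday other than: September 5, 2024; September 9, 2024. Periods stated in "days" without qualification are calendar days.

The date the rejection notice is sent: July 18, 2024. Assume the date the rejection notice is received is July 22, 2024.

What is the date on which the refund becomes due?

Adding 79 calendar days to July 18, 2024 gives October 5, 2024, which is the last day of the replacement period.
Adding 14 calendar days to October 5, 2024 gives October 19, 2024, which is the last day of the notice period.
The date on which the refund becomes due: 7 business days after Saturday, October 19, 2024, skipping weekends — Oct 21, Oct 22, Oct 23, Oct 24, Oct 25, Oct 28, Oct 29 — lands on Tuesday, October 29, 2024.

October 29, 2024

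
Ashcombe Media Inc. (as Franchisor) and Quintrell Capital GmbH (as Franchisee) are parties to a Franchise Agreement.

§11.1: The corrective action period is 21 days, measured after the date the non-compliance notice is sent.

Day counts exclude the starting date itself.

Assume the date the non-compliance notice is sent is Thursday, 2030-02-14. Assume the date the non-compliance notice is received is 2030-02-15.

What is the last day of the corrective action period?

2030-03-07

The last day of the corrective action period: 2030-02-14 + 21 days = 2030-03-07.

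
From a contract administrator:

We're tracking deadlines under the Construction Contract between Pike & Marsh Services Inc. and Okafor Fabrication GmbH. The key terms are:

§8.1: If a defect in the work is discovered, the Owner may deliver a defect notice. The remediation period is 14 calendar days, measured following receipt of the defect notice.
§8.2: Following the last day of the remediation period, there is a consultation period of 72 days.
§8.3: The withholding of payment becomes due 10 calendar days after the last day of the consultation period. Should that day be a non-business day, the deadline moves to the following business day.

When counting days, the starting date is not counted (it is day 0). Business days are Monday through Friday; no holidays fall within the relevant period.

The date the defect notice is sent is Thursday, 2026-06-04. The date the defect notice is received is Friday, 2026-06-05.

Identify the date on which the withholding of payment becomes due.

The last day of the remediation period: 2026-06-05 + 14 days = 2026-06-19.
Adding 72 calendar days to 2026-06-19 gives 2026-08-30, which is the last day of the consultation period.
The date on which the withholding of payment becomes due: 2026-08-30 + 10 days = 2026-09-09. 2026-09-09 is a Wednesday, so no roll-forward applies.

2026-09-09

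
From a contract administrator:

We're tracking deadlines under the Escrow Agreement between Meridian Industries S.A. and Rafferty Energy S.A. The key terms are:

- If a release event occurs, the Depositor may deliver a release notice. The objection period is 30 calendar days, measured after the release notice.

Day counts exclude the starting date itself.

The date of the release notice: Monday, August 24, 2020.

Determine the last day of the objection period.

September 23, 2020

The last day of the objection period: 30 calendar days after August 24, 2020 is September 23, 2020.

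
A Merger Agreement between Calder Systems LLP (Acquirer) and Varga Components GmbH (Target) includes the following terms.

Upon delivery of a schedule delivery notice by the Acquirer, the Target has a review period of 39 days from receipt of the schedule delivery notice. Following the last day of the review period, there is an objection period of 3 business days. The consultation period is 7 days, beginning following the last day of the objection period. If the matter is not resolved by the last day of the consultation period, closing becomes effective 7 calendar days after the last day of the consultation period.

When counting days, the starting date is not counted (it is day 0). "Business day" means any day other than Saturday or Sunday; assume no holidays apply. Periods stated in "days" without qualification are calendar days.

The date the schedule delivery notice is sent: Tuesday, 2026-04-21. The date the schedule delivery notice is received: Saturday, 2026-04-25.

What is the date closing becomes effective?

2026-06-22

Adding 39 calendar days to 2026-04-25 gives 2026-06-03, which is the last day of the review period.
The last day of the objection period: counting 3 business days from Wednesday, 2026-06-03 (Jun 4, Jun 5, Jun 8, skipping weekends) reaches Monday, 2026-06-08.
Adding 7 calendar days to 2026-06-08 gives 2026-06-15, which is the last day of the consultation period.
The date closing becomes effective: 7 calendar days after 2026-06-15 is 2026-06-22.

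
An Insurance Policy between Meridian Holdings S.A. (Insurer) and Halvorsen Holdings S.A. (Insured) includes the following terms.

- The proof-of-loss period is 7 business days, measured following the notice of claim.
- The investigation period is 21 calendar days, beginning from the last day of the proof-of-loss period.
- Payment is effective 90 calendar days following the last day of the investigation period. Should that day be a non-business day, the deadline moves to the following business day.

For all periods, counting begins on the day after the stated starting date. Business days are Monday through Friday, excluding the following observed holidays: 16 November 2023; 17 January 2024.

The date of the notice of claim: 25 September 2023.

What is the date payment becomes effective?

The last day of the proof-of-loss period: 7 business days after Monday, 25 September 2023, skipping weekends — Sep 26, Sep 27, Sep 28, Sep 29, Oct 2, Oct 3, Oct 4 — lands on Wednesday, 4 October 2023.
The last day of the investigation period: 4 October 2023 + 21 days = 25 October 2023.
Adding 90 calendar days to 25 October 2023 gives 23 January 2024, which is the date payment becomes effective. 23 January 2024 is a Tuesday and is not a listed holiday, so no roll-forward applies.

23 January 2024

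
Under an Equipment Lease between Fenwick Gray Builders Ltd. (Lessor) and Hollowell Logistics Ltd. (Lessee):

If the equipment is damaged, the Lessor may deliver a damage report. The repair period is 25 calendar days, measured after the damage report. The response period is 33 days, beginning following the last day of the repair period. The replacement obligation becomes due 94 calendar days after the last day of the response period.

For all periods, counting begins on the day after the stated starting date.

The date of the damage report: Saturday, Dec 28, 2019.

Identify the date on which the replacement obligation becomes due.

May 28, 2020

Adding 25 calendar days to Dec 28, 2019 gives Jan 22, 2020, which is the last day of the repair period.
The last day of the response period: 33 calendar days after Jan 22, 2020 is Feb 24, 2020.
The date on which the replacement obligation becomes due: Feb 24, 2020 + 94 days = May 28, 2020.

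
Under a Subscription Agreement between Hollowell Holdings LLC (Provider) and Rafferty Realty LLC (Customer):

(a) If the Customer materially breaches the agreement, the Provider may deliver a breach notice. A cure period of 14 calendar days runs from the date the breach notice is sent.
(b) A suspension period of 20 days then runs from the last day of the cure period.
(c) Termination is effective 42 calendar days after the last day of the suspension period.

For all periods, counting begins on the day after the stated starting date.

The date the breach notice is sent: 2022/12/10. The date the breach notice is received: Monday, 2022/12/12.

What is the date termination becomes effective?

2023/02/24

Adding 14 calendar days to 2022/12/10 gives 2022/12/24, which is the last day of the cure period.
The last day of the suspension period: 20 calendar days after 2022/12/24 is 2023/01/13.
Adding 42 calendar days to 2023/01/13 gives 2023/02/24, which is the date termination becomes effective.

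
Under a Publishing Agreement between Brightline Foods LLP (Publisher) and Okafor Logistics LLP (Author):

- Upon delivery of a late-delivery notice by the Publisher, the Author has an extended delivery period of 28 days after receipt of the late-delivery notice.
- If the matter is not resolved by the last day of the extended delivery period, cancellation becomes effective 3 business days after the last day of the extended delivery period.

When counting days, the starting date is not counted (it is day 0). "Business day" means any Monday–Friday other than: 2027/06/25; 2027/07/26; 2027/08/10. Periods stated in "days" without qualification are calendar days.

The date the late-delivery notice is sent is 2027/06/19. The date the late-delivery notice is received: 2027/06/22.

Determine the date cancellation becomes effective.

Adding 28 calendar days to 2027/06/22 gives 2027/07/20, which is the last day of the extended delivery period.
The date cancellation becomes effective: counting 3 business days from Tuesday, 2027/07/20 (Jul 21, Jul 22, Jul 23, skipping weekends) reaches Friday, 2027/07/23.

2027/07/23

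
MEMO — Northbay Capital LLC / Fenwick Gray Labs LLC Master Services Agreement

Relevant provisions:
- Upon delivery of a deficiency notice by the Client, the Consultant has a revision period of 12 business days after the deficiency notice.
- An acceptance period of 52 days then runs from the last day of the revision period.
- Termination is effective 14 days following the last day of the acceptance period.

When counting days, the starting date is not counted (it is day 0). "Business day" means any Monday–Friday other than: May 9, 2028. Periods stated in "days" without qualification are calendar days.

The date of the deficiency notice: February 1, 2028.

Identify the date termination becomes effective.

The last day of the revision period: counting 12 business days from Tuesday, February 1, 2028 (Feb 2, Feb 3, Feb 4, Feb 7, …, Feb 15, Feb 16, Feb 17, skipping weekends) reaches Thursday, February 17, 2028.
The last day of the acceptance period: 52 calendar days after February 17, 2028 is April 9, 2028.
Adding 14 calendar days to April 9, 2028 gives April 23, 2028, which is the date termination becomes effective.

April 23, 2028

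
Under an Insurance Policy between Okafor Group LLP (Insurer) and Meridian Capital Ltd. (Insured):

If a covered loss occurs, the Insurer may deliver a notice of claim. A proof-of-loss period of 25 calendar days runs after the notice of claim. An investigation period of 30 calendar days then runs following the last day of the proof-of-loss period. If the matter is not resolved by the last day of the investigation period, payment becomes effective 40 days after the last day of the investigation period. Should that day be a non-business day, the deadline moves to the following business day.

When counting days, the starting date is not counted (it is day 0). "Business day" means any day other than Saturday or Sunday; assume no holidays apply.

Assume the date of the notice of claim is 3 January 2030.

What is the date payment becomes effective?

Adding 25 calendar days to 3 January 2030 gives 28 January 2030, which is the last day of the proof-of-loss period.
Adding 30 calendar days to 28 January 2030 gives 27 February 2030, which is the last day of the investigation period.
The date payment becomes effective: 40 calendar days after 27 February 2030 is 8 April 2030. 8 April 2030 is a Monday, so no roll-forward applies.

8 April 2030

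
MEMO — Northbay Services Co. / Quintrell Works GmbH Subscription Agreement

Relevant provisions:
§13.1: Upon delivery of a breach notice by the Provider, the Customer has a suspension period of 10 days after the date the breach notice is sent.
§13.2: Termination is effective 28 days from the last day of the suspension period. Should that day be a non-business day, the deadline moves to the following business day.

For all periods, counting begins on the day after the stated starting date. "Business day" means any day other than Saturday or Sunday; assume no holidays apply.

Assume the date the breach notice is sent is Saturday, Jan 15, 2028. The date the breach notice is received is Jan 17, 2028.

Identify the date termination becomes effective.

Feb 22, 2028

The last day of the suspension period: 10 calendar days after Jan 15, 2028 is Jan 25, 2028.
The date termination becomes effective: Jan 25, 2028 + 28 days = Feb 22, 2028. Feb 22, 2028 is a Tuesday, so no roll-forward applies.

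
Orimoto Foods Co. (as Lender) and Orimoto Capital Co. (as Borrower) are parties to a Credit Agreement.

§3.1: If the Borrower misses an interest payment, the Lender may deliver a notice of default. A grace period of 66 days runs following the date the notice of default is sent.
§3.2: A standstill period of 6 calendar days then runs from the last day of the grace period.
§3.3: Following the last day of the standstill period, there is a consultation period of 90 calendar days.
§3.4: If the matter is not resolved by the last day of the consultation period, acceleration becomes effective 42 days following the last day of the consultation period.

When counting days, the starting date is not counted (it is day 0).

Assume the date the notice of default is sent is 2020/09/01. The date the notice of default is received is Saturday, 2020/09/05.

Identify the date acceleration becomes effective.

The last day of the grace period: 66 calendar days after 2020/09/01 is 2020/11/06.
The last day of the standstill period: 6 calendar days after 2020/11/06 is 2020/11/12.
The last day of the consultation period: 90 calendar days after 2020/11/12 is 2021/02/10.
Adding 42 calendar days to 2021/02/10 gives 2021/03/24, which is the date acceleration becomes effective.

2021/03/24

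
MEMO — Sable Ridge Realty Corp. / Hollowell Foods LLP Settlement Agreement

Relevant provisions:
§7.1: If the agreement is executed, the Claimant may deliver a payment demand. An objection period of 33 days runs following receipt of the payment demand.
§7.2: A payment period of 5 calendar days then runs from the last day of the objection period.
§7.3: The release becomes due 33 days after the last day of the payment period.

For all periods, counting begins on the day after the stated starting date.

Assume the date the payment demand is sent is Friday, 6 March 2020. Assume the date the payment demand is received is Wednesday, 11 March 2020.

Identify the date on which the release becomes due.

Adding 33 calendar days to 11 March 2020 gives 13 April 2020, which is the last day of the objection period.
The last day of the payment period: 5 calendar days after 13 April 2020 is 18 April 2020.
The date on which the release becomes due: 18 April 2020 + 33 days = 21 May 2020.

21 May 2020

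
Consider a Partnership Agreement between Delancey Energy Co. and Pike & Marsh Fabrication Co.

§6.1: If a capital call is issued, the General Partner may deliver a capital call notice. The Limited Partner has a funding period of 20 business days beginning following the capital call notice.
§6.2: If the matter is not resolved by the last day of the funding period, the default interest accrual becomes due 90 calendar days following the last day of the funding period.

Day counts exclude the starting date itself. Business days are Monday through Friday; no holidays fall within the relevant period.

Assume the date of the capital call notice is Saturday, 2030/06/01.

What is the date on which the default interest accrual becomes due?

2030/09/26

The last day of the funding period: 20 business days after Saturday, 2030/06/01, skipping weekends — Jun 3, Jun 4, Jun 5, Jun 6, …, Jun 26, Jun 27, Jun 28 — lands on Friday, 2030/06/28.
The date on which the default interest accrual becomes due: 2030/06/28 + 90 days = 2030/09/26.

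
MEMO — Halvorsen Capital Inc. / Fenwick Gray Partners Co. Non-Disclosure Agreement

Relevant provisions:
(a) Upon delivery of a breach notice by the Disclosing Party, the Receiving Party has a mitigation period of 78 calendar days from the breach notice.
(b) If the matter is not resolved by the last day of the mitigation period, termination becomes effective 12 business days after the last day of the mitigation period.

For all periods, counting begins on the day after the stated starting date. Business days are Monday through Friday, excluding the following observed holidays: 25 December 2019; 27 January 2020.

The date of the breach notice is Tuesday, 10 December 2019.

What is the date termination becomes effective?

The last day of the mitigation period: 10 December 2019 + 78 days = 26 February 2020.
The date termination becomes effective: 12 business days after Wednesday, 26 February 2020, skipping weekends — Feb 27, Feb 28, Mar 2, Mar 3, …, Mar 11, Mar 12, Mar 13 — lands on Friday, 13 March 2020.

13 March 2020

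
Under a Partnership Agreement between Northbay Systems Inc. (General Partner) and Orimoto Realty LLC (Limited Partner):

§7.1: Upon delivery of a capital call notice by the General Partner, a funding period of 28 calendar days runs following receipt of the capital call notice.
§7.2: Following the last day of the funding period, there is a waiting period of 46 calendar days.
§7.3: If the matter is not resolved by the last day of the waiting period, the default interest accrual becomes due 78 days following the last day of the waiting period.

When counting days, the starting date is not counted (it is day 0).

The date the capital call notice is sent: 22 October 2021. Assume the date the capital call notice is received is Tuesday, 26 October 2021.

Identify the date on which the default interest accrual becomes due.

The last day of the funding period: 26 October 2021 + 28 days = 23 November 2021.
Adding 46 calendar days to 23 November 2021 gives 8 January 2022, which is the last day of the waiting period.
Adding 78 calendar days to 8 January 2022 gives 27 March 2022, which is the date on which the default interest accrual becomes due.

27 March 2022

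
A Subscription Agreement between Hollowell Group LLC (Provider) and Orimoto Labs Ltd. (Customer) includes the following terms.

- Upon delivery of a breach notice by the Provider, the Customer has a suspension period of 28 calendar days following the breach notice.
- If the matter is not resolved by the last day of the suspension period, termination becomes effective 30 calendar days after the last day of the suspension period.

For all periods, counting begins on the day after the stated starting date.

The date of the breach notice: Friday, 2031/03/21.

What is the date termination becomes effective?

2031/05/18

Adding 28 calendar days to 2031/03/21 gives 2031/04/18, which is the last day of the suspension period.
The date termination becomes effective: 2031/04/18 + 30 days = 2031/05/18.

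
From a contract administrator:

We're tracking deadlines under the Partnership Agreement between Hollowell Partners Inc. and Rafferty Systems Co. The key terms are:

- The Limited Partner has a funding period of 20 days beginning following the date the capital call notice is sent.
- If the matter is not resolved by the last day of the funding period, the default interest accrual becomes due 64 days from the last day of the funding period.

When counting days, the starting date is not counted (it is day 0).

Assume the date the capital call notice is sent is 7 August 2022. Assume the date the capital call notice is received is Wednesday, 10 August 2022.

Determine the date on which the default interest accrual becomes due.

The last day of the funding period: 7 August 2022 + 20 days = 27 August 2022.
The date on which the default interest accrual becomes due: 27 August 2022 + 64 days = 30 October 2022.

30 October 2022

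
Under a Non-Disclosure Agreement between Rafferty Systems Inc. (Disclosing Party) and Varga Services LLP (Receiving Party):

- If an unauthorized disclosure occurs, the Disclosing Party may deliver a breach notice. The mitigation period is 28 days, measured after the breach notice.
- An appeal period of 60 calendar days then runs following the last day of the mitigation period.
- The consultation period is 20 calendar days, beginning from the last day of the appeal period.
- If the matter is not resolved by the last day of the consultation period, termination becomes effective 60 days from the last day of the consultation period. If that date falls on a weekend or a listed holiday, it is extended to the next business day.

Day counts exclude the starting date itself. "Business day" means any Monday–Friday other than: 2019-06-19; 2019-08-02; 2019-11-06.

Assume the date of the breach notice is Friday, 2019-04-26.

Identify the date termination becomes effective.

The last day of the mitigation period: 2019-04-26 + 28 days = 2019-05-24.
Adding 60 calendar days to 2019-05-24 gives 2019-07-23, which is the last day of the appeal period.
Adding 20 calendar days to 2019-07-23 gives 2019-08-12, which is the last day of the consultation period.
The date termination becomes effective: 60 calendar days after 2019-08-12 is 2019-10-11. 2019-10-11 is a Friday and is not a listed holiday, so no roll-forward applies.

2019-10-11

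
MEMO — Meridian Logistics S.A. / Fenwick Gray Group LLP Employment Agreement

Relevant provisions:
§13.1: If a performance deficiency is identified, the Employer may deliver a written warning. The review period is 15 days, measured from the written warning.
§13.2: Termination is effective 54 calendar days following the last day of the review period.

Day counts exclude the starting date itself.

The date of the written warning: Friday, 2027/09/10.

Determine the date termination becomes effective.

The last day of the review period: 2027/09/10 + 15 days = 2027/09/25.
The date termination becomes effective: 2027/09/25 + 54 days = 2027/11/18.

2027/11/18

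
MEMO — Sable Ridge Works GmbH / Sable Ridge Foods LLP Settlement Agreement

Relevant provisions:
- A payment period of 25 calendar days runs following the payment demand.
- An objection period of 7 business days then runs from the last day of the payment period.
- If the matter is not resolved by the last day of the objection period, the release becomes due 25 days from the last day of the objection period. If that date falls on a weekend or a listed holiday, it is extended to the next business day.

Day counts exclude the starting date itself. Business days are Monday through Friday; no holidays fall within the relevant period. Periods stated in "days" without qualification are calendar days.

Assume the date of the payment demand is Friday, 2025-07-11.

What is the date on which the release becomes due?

Adding 25 calendar days to 2025-07-11 gives 2025-08-05, which is the last day of the payment period.
From Tuesday, 2025-08-05, 7 business days (Aug 6, Aug 7, Aug 8, Aug 11, Aug 12, Aug 13, Aug 14, skipping weekends) brings us to Thursday, 2025-08-14, which is the last day of the objection period.
Adding 25 calendar days to 2025-08-14 gives 2025-09-08, which is the date on which the release becomes due. 2025-09-08 is a Monday, so no roll-forward applies.

2025-09-08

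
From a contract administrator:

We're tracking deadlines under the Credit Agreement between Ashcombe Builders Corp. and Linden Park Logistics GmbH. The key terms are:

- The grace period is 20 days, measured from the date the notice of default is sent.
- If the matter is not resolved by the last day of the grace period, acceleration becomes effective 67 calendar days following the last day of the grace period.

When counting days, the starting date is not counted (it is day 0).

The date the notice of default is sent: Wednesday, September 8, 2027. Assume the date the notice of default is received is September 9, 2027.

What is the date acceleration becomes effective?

The last day of the grace period: September 8, 2027 + 20 days = September 28, 2027.
Adding 67 calendar days to September 28, 2027 gives December 4, 2027, which is the date acceleration becomes effective.

December 4, 2027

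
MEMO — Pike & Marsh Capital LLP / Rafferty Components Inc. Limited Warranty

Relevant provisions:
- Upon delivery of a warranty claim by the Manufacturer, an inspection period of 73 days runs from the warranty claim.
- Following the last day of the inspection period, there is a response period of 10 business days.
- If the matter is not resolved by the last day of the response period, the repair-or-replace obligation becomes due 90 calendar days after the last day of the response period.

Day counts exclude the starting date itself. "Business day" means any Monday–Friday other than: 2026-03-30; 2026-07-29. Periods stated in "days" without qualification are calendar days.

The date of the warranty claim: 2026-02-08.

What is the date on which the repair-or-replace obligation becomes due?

2026-08-04

The last day of the inspection period: 73 calendar days after 2026-02-08 is 2026-04-22.
The last day of the response period: 10 business days after Wednesday, 2026-04-22, skipping weekends — Apr 23, Apr 24, Apr 27, Apr 28, Apr 29, Apr 30, May 1, May 4, May 5, May 6 — lands on Wednesday, 2026-05-06.
The date on which the repair-or-replace obligation becomes due: 2026-05-06 + 90 days = 2026-08-04.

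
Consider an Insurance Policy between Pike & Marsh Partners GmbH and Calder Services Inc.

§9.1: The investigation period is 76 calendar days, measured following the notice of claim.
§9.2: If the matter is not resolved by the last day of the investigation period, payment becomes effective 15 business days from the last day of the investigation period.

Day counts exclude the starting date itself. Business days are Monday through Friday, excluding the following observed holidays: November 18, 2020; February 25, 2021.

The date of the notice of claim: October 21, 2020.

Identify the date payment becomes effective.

The last day of the investigation period: October 21, 2020 + 76 days = January 5, 2021.
The date payment becomes effective: counting 15 business days from Tuesday, January 5, 2021 (Jan 6, Jan 7, Jan 8, Jan 11, …, Jan 22, Jan 25, Jan 26, skipping weekends) reaches Tuesday, January 26, 2021.

January 26, 2021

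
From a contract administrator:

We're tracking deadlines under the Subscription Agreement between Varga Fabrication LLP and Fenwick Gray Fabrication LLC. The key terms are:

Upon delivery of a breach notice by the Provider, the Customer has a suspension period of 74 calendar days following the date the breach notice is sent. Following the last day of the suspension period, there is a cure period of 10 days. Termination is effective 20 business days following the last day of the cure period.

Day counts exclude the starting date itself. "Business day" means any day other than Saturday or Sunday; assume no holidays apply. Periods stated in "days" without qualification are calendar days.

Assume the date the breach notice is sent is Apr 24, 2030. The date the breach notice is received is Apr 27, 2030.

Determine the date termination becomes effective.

Aug 14, 2030

Adding 74 calendar days to Apr 24, 2030 gives Jul 7, 2030, which is the last day of the suspension period.
The last day of the cure period: 10 calendar days after Jul 7, 2030 is Jul 17, 2030.
From Wednesday, Jul 17, 2030, 20 business days (Jul 18, Jul 19, Jul 22, Jul 23, …, Aug 12, Aug 13, Aug 14, skipping weekends) brings us to Wednesday, Aug 14, 2030, which is the date termination becomes effective.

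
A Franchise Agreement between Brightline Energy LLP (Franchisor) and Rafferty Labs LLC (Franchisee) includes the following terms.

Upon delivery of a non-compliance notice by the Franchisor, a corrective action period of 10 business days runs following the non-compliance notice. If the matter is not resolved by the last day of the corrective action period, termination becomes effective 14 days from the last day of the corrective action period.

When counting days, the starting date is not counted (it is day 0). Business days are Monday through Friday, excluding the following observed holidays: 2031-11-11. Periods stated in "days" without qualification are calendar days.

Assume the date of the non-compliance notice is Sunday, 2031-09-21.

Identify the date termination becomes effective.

2031-10-17

The last day of the corrective action period: counting 10 business days from Sunday, 2031-09-21 (Sep 22, Sep 23, Sep 24, Sep 25, Sep 26, Sep 29, Sep 30, Oct 1, Oct 2, Oct 3, skipping weekends) reaches Friday, 2031-10-03.
The date termination becomes effective: 14 calendar days after 2031-10-03 is 2031-10-17.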